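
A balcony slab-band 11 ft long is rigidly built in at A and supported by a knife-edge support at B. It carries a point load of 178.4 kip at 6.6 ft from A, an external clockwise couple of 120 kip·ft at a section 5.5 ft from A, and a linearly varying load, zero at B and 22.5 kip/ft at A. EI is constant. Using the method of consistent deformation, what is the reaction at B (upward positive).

Take the reaction at B as the redundant and release it; the primary structure is a cantilever fixed at A.
Free-end deflection of the primary structure under the applied loading (downward +):
  point load 178.4 at a = 6.6: Pa²(3L − a)/(6EI) = 34193/EI
  clockwise couple 120 at a = 5.5: M₀a(2L − a)/(2EI) = 5445/EI
  triangular load, peak 22.5 at the fixed end: w₀L⁴/(30EI) = 10981/EI
  δ_0 = 50619/EI
Flexibility coefficient — unit upward force at B: δ_{BB} = L³/(3EI) = 443.7/EI.
Compatibility at B: δ_0 − R_B·δ_{BB} = 0, so R_B = 50619/443.7 = 114.1 kip.

R_B = 114.1 kip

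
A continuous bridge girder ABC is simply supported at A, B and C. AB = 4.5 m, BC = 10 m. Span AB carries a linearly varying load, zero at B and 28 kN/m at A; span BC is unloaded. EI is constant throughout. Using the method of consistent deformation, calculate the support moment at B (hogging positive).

M_B = 10.26 kN·m

Release continuity at B by inserting a hinge; the redundant is the internal moment M_B. The primary structure is two simply-supported spans AB and BC.
Rotations at B on the released spans (each span's end-slope, ×1/EI):
  span AB: triangular load, peak 28: 7w₀L³/(360EI) = 49.61/EI
  relative rotation θ_0 = (49.61 + 0)/EI = 49.61/EI
A unit hogging moment at B produces rotation L₁/(3EI) + L₂/(3EI) = 4.833/EI.
Slope continuity at B: θ_0 = M_B·4.833/EI, so M_B = 49.61/4.833 = 10.26 kN·m (hogging).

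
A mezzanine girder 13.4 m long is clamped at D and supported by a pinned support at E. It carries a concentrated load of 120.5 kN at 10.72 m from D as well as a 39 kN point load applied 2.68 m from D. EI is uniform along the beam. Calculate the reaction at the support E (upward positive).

R_E = 87.02 kN

Choose R_E as the redundant. The primary structure is the cantilever fixed at D.
Free-end deflection of the primary structure under the applied loading (downward +):
  point load 120.5 at a = 10.72: Pa²(3L − a)/(6EI) = 68038/EI
  point load 39 at a = 2.68: Pa²(3L − a)/(6EI) = 1752/EI
  δ_0 = 69790/EI
Flexibility coefficient — unit upward force at E: δ_{EE} = L³/(3EI) = 802/EI.
The prop prevents deflection at E: R_E = δ_0/δ_{EE} = 69790/802 = 87.02 kN.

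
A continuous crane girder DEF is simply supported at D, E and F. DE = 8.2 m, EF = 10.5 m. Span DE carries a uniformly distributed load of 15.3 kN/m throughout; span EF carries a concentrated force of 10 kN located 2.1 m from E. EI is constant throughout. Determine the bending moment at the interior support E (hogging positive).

M_E = 64.88 kN·m

Release continuity at E by inserting a hinge; the redundant is the internal moment M_E. The primary structure is two simply-supported spans DE and EF.
End slopes at the hinge E, treating each span as simply supported:
  span DE: UDL 15.3: wL³/(24EI) = 351.5/EI
  span EF: point load 10 at a = 2.1: Pab(L + b)/(6LEI) = 52.92/EI
  relative rotation θ_0 = (351.5 + 52.92)/EI = 404.4/EI
A unit hogging moment at E produces rotation L₁/(3EI) + L₂/(3EI) = 6.233/EI.
Slope continuity at E: θ_0 = M_E·6.233/EI, so M_E = 404.4/6.233 = 64.88 kN·m (hogging).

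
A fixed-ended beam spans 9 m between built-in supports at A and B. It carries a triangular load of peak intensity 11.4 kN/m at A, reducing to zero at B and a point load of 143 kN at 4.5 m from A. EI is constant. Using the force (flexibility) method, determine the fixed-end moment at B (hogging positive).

Release both end moments; the primary structure is a simply-supported span AB with redundants M_A and M_B.
Simple-span end rotations at A and B under the given loads:
  at A: triangular load, peak 11.4: w₀L³/(45EI) = 184.7/EI
  at B: triangular load, peak 11.4: 7w₀L³/(360EI) = 161.6/EI
  at A: point load 143 at a = 4.5: Pab(L + b)/(6LEI) = 723.9/EI
  at B: point load 143 at a = 4.5: Pab(L + a)/(6LEI) = 723.9/EI
  θ_A0 = 908.6/EI,  θ_B0 = 885.5/EI
Flexibility coefficients: a unit moment at one end gives L/(3EI) there and L/(6EI) at the far end, so f₁₁ = f₂₂ = 3/EI and f₁₂ = f₂₁ = 1.5/EI.
Compatibility — zero rotation at each built-in end:
  3 M_A + 1.5 M_B = 908.6
  1.5 M_A + 3 M_B = 885.5
Solving the pair gives M_A = 207 kN·m and M_B = 191.7 kN·m (hogging).

M_B = 191.7 kN·m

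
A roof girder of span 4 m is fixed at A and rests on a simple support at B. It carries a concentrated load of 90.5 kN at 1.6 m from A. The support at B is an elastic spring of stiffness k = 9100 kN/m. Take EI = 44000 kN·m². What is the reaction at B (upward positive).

Take the reaction at B as the redundant and release it; the primary structure is a cantilever fixed at A.
Deflection at B on the released cantilever, summing each load's contribution:
  point load 90.5 at a = 1.6: Pa²(3L − a)/(6EI) = 401.6/EI
Tip deflection under a unit load at B: L³/(3EI) = 21.33/EI.
With EI = 44000 kN·m²: δ_0 = 0.009127 m and δ_{BB} = 0.000485 m/kN.
Compatibility — the spring shortens by R_B/k under the reaction it provides: δ_0 − R_B·δ_{BB} = R_B/k. With 1/k = 0.00011 m/kN, R_B = δ_0 / (δ_{BB} + 1/k) = 0.009127 / (0.000485 + 0.00011) = 15.35 kN.

R_B = 15.35 kN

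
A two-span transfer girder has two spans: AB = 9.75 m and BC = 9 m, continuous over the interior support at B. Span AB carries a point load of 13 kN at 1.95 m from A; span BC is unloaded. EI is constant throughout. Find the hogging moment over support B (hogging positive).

M_B = 6.327 kN·m

Take M_B as the redundant. Released structure: two simple spans AB and BC with a hinge at B.
Discontinuity in slope at B on the released structure — sum the simple-span end rotations:
  span AB: point load 13 at a = 1.95: Pab(L + a)/(6LEI) = 39.55/EI
  relative rotation θ_0 = (39.55 + 0)/EI = 39.55/EI
A unit hogging moment at B produces rotation L₁/(3EI) + L₂/(3EI) = 6.25/EI.
Compatibility: M_B·(L₁+L₂)/(3EI) = θ_0, giving M_B = 6.327 kN·m (hogging).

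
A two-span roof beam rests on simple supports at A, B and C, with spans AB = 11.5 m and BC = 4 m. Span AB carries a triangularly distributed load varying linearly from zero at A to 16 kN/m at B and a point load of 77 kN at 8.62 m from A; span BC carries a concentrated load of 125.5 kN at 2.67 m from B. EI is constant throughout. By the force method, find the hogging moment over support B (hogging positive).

Release continuity at B by inserting a hinge; the redundant is the internal moment M_B. The primary structure is two simply-supported spans AB and BC.
Discontinuity in slope at B on the released structure — sum the simple-span end rotations:
  span AB: triangular load, peak 16: w₀L³/(45EI) = 540.8/EI
  span AB: point load 77 at a = 8.62: Pab(L + a)/(6LEI) = 557.4/EI
  span BC: point load 125.5 at a = 2.67: Pab(L + b)/(6LEI) = 98.97/EI
  relative rotation θ_0 = (1098 + 98.97)/EI = 1197/EI
A unit hogging moment at B produces rotation L₁/(3EI) + L₂/(3EI) = 5.167/EI.
Slope continuity at B: θ_0 = M_B·5.167/EI, so M_B = 1197/5.167 = 231.7 kN·m (hogging).

M_B = 231.7 kN·m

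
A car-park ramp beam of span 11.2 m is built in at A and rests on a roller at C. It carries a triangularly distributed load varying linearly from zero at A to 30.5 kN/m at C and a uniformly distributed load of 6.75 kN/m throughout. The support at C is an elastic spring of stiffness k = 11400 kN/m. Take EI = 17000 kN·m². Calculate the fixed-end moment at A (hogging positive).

Take the reaction at C as the redundant and release it; the primary structure is a cantilever fixed at A.
Deflection at C on the released cantilever, summing each load's contribution:
  triangular load, peak 30.5 at the free end: 11w₀L⁴/(120EI) = 43993/EI
  UDL 6.75: wL⁴/(8EI) = 13277/EI
  δ_0 = 57270/EI
Flexibility coefficient — unit upward force at C: δ_{CC} = L³/(3EI) = 468.3/EI.
With EI = 17000 kN·m²: δ_0 = 3.3688 m and δ_{CC} = 0.027548 m/kN.
Compatibility — the spring shortens by R_C/k under the reaction it provides: δ_0 − R_C·δ_{CC} = R_C/k. With 1/k = 0.000088 m/kN, R_C = δ_0 / (δ_{CC} + 1/k) = 3.3688 / (0.027548 + 0.000088) = 121.9 kN.
Moment equilibrium about A: M_A = Σ(load moments about A) − R_C·L = 1699 − 121.9×11.2 = 333.4 kN·m.

M_A = 333.4 kN·m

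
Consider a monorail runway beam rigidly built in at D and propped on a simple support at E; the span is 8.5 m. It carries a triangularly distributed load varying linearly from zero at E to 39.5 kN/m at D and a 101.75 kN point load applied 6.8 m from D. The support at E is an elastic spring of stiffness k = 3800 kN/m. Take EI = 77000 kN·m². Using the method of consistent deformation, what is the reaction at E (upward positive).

Choose R_E as the redundant. The primary structure is the cantilever fixed at D.
Primary-structure tip deflection at E by superposition:
  triangular load, peak 39.5 at the fixed end: w₀L⁴/(30EI) = 6873/EI
  point load 101.75 at a = 6.8: Pa²(3L − a)/(6EI) = 14664/EI
  δ_0 = 21537/EI
Flexibility coefficient — unit upward force at E: δ_{EE} = L³/(3EI) = 204.7/EI.
With EI = 77000 kN·m²: δ_0 = 0.2797 m and δ_{EE} = 0.002659 m/kN.
Compatibility — the spring shortens by R_E/k under the reaction it provides: δ_0 − R_E·δ_{EE} = R_E/k. With 1/k = 0.000263 m/kN, R_E = δ_0 / (δ_{EE} + 1/k) = 0.2797 / (0.002659 + 0.000263) = 95.73 kN.

R_E = 95.73 kN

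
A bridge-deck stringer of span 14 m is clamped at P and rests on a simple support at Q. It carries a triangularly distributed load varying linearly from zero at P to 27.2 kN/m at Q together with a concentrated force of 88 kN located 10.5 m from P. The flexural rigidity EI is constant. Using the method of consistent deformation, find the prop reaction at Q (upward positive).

R_Q = 160.4 kN

Remove the prop at Q; the released (primary) structure is a cantilever built in at P.
Free-end deflection of the primary structure under the applied loading (downward +):
  triangular load, peak 27.2 at the free end: 11w₀L⁴/(120EI) = 95784/EI
  point load 88 at a = 10.5: Pa²(3L − a)/(6EI) = 50936/EI
  δ_0 = 146719/EI
Tip deflection under a unit load at Q: L³/(3EI) = 914.7/EI.
Compatibility at Q: δ_0 − R_Q·δ_{QQ} = 0, so R_Q = 146719/914.7 = 160.4 kN.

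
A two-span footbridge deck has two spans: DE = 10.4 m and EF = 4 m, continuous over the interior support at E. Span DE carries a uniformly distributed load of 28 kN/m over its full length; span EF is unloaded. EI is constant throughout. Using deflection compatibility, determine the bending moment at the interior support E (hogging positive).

Take M_E as the redundant. Released structure: two simple spans DE and EF with a hinge at E.
End slopes at the hinge E, treating each span as simply supported:
  span DE: UDL 28: wL³/(24EI) = 1312/EI
  relative rotation θ_0 = (1312 + 0)/EI = 1312/EI
A unit hogging moment at E produces rotation L₁/(3EI) + L₂/(3EI) = 4.8/EI.
Compatibility: M_E·(L₁+L₂)/(3EI) = θ_0, giving M_E = 273.4 kN·m (hogging).

M_E = 273.4 kN·m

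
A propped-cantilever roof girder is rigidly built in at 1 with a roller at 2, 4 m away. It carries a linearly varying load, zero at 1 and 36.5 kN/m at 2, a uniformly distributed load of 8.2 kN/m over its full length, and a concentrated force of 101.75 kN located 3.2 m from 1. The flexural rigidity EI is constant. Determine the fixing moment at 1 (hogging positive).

M_1 = 89.54 kN·m

Take the reaction at 2 as the redundant and release it; the primary structure is a cantilever fixed at 1.
Deflection at 2 on the released cantilever, summing each load's contribution:
  triangular load, peak 36.5 at the free end: 11w₀L⁴/(120EI) = 856.5/EI
  UDL 8.2: wL⁴/(8EI) = 262.4/EI
  point load 101.75 at a = 3.2: Pa²(3L − a)/(6EI) = 1528/EI
  δ_0 = 2647/EI
Tip deflection under a unit load at 2: L³/(3EI) = 21.33/EI.
Compatibility at 2: δ_0 − R_2·δ_{22} = 0, so R_2 = 2647/21.33 = 124.1 kN.
Moment equilibrium about 1: M_1 = Σ(load moments about 1) − R_2·L = 585.9 − 124.1×4 = 89.54 kN·m.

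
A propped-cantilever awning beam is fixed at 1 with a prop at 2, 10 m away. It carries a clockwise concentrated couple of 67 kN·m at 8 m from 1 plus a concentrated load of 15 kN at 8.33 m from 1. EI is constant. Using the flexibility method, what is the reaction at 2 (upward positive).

Release the roller at 2. Primary structure: cantilever fixed at 1.
Downward deflection at the released point 2 due to the loads:
  clockwise couple 67 at a = 8: M₀a(2L − a)/(2EI) = 3216/EI
  point load 15 at a = 8.33: Pa²(3L − a)/(6EI) = 3759/EI
  δ_0 = 6975/EI
Tip deflection under a unit load at 2: L³/(3EI) = 333.3/EI.
Compatibility at 2: δ_0 − R_2·δ_{22} = 0, so R_2 = 6975/333.3 = 20.93 kN.

R_2 = 20.93 kN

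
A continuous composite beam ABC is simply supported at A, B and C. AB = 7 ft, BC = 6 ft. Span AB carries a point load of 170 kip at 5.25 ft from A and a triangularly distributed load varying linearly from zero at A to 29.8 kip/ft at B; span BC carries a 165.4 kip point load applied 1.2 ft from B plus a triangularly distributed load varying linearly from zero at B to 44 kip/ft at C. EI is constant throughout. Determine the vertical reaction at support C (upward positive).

R_C = 76.72 kip

Release continuity at B by inserting a hinge; the redundant is the internal moment M_B. The primary structure is two simply-supported spans AB and BC.
Rotations at B on the released spans (each span's end-slope, ×1/EI):
  span AB: point load 170 at a = 5.25: Pab(L + a)/(6LEI) = 455.5/EI
  span AB: triangular load, peak 29.8: w₀L³/(45EI) = 227.1/EI
  span BC: point load 165.4 at a = 1.2: Pab(L + b)/(6LEI) = 285.8/EI
  span BC: triangular load, peak 44: 7w₀L³/(360EI) = 184.8/EI
  relative rotation θ_0 = (682.7 + 470.6)/EI = 1153/EI
A unit hogging moment at B produces rotation L₁/(3EI) + L₂/(3EI) = 4.333/EI.
Compatibility: M_B·(L₁+L₂)/(3EI) = θ_0, giving M_B = 266.1 kip·ft (hogging).
Span BC, ΣM about C: R_B^{BC}·6 = 1058 + 266.1, so R_B^{BC} = 220.7 kip and R_C = 297.4 − 220.7 = 76.72 kip.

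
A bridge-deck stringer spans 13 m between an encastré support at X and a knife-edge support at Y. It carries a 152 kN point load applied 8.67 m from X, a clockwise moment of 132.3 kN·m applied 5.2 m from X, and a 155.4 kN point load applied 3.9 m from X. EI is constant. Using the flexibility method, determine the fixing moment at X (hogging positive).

Take the reaction at Y as the redundant and release it; the primary structure is a cantilever fixed at X.
Deflection at Y on the released cantilever, summing each load's contribution:
  point load 152 at a = 8.67: Pa²(3L − a)/(6EI) = 57757/EI
  clockwise couple 132.3 at a = 5.2: M₀a(2L − a)/(2EI) = 7155/EI
  point load 155.4 at a = 3.9: Pa²(3L − a)/(6EI) = 13827/EI
  δ_0 = 78739/EI
Tip deflection under a unit load at Y: L³/(3EI) = 732.3/EI.
Compatibility at Y: δ_0 − R_Y·δ_{YY} = 0, so R_Y = 78739/732.3 = 107.5 kN.
Moment equilibrium about X: M_X = Σ(load moments about X) − R_Y·L = 2056 − 107.5×13 = 658.5 kN·m.

M_X = 658.5 kN·m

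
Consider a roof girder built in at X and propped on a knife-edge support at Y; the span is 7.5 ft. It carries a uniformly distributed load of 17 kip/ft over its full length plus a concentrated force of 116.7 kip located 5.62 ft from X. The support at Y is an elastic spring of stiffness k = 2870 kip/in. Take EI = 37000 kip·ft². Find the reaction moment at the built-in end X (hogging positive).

Remove the prop at Y; the released (primary) structure is a cantilever built in at X.
Downward deflection at the released point Y due to the loads:
  UDL 17: wL⁴/(8EI) = 6724/EI
  point load 116.7 at a = 5.62: Pa²(3L − a)/(6EI) = 10370/EI
  δ_0 = 17093/EI
Flexibility coefficient — unit upward force at Y: δ_{YY} = L³/(3EI) = 140.6/EI.
With EI = 37000 kip·ft²: δ_0 = 0.46198 ft and δ_{YY} = 0.003801 ft/kip.
Compatibility — the spring shortens by R_Y/k under the reaction it provides: δ_0 − R_Y·δ_{YY} = R_Y/k. With 1/k = 1/(2870×12) ft/kip = 0.000029 ft/kip, R_Y = δ_0 / (δ_{YY} + 1/k) = 0.46198 / (0.003801 + 0.000029) = 120.6 kip.
Moment equilibrium about X: M_X = Σ(load moments about X) − R_Y·L = 1134 − 120.6×7.5 = 229.2 kip·ft.

M_X = 229.2 kip·ft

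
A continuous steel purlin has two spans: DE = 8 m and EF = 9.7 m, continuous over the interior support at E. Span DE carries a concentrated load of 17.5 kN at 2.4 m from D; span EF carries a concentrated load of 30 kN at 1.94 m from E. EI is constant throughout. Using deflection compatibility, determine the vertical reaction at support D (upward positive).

Release continuity at E by inserting a hinge; the redundant is the internal moment M_E. The primary structure is two simply-supported spans DE and EF.
End slopes at the hinge E, treating each span as simply supported:
  span DE: point load 17.5 at a = 2.4: Pab(L + a)/(6LEI) = 50.96/EI
  span EF: point load 30 at a = 1.94: Pab(L + b)/(6LEI) = 135.5/EI
  relative rotation θ_0 = (50.96 + 135.5)/EI = 186.4/EI
A unit hogging moment at E produces rotation L₁/(3EI) + L₂/(3EI) = 5.9/EI.
Compatibility: M_E·(L₁+L₂)/(3EI) = θ_0, giving M_E = 31.6 kN·m (hogging).
Span DE, ΣM about D with M_E applied at E: R_E^{DE}·8 = 42 + 31.6, so R_E^{DE} = 9.2 kN and R_D = 17.5 − 9.2 = 8.3 kN.

R_D = 8.3 kN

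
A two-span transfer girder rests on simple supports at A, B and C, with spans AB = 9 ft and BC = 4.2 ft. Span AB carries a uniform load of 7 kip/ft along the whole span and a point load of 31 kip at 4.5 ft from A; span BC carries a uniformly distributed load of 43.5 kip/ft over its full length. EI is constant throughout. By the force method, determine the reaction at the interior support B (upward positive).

Release continuity at B by inserting a hinge; the redundant is the internal moment M_B. The primary structure is two simply-supported spans AB and BC.
End slopes at the hinge B, treating each span as simply supported:
  span AB: UDL 7: wL³/(24EI) = 212.6/EI
  span AB: point load 31 at a = 4.5: Pab(L + a)/(6LEI) = 156.9/EI
  span BC: UDL 43.5: wL³/(24EI) = 134.3/EI
  relative rotation θ_0 = (369.6 + 134.3)/EI = 503.8/EI
A unit hogging moment at B produces rotation L₁/(3EI) + L₂/(3EI) = 4.4/EI.
Compatibility: M_B·(L₁+L₂)/(3EI) = θ_0, giving M_B = 114.5 kip·ft (hogging).
Span AB, ΣM about A with M_B applied at B: R_B^{AB}·9 = 423 + 114.5, so R_B^{AB} = 59.72 kip and R_A = 94 − 59.72 = 34.28 kip.
Span BC, ΣM about C: R_B^{BC}·4.2 = 383.7 + 114.5, so R_B^{BC} = 118.6 kip and R_C = 182.7 − 118.6 = 64.09 kip.
R_B = 59.72 + 118.6 = 178.3 kip.

R_B = 178.3 kip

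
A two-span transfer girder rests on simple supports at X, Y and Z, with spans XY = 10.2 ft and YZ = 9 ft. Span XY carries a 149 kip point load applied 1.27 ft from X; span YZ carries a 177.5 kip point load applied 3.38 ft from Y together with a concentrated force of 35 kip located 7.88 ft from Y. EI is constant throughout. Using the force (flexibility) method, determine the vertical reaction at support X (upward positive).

Release continuity at Y by inserting a hinge; the redundant is the internal moment M_Y. The primary structure is two simply-supported spans XY and YZ.
Discontinuity in slope at Y on the released structure — sum the simple-span end rotations:
  span XY: point load 149 at a = 1.27: Pab(L + a)/(6LEI) = 316.7/EI
  span YZ: point load 177.5 at a = 3.38: Pab(L + b)/(6LEI) = 912.9/EI
  span YZ: point load 35 at a = 7.88: Pab(L + b)/(6LEI) = 57.89/EI
  relative rotation θ_0 = (316.7 + 970.8)/EI = 1287/EI
A unit hogging moment at Y produces rotation L₁/(3EI) + L₂/(3EI) = 6.4/EI.
Slope continuity at Y: θ_0 = M_Y·6.4/EI, so M_Y = 1287/6.4 = 201.2 kip·ft (hogging).
Span XY, ΣM about X with M_Y applied at Y: R_Y^{XY}·10.2 = 189.2 + 201.2, so R_Y^{XY} = 38.27 kip and R_X = 149 − 38.27 = 110.7 kip.

R_X = 110.7 kip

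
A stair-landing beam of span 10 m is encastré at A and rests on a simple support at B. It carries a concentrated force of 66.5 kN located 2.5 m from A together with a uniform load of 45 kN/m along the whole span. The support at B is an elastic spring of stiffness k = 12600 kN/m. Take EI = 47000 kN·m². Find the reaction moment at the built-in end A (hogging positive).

M_A = 690.9 kN·m

Take the reaction at B as the redundant and release it; the primary structure is a cantilever fixed at A.
Downward deflection at the released point B due to the loads:
  point load 66.5 at a = 2.5: Pa²(3L − a)/(6EI) = 1905/EI
  UDL 45: wL⁴/(8EI) = 56250/EI
  δ_0 = 58155/EI
Flexibility coefficient — unit upward force at B: δ_{BB} = L³/(3EI) = 333.3/EI.
With EI = 47000 kN·m²: δ_0 = 1.2373 m and δ_{BB} = 0.007092 m/kN.
Compatibility — the spring shortens by R_B/k under the reaction it provides: δ_0 − R_B·δ_{BB} = R_B/k. With 1/k = 0.000079 m/kN, R_B = δ_0 / (δ_{BB} + 1/k) = 1.2373 / (0.007092 + 0.000079) = 172.5 kN.
Moment equilibrium about A: M_A = Σ(load moments about A) − R_B·L = 2416 − 172.5×10 = 690.9 kN·m.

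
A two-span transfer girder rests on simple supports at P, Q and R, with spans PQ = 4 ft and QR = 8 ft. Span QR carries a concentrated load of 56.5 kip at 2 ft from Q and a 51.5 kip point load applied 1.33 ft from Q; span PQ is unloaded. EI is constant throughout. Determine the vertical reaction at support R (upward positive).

R_R = 12.14 kip

Take M_Q as the redundant. Released structure: two simple spans PQ and QR with a hinge at Q.
Discontinuity in slope at Q on the released structure — sum the simple-span end rotations:
  span QR: point load 56.5 at a = 2: Pab(L + b)/(6LEI) = 197.8/EI
  span QR: point load 51.5 at a = 1.33: Pab(L + b)/(6LEI) = 139.6/EI
  relative rotation θ_0 = (0 + 337.4)/EI = 337.4/EI
A unit hogging moment at Q produces rotation L₁/(3EI) + L₂/(3EI) = 4/EI.
Slope continuity at Q: θ_0 = M_Q·4/EI, so M_Q = 337.4/4 = 84.34 kip·ft (hogging).
Span QR, ΣM about R: R_Q^{QR}·8 = 682.5 + 84.34, so R_Q^{QR} = 95.86 kip and R_R = 108 − 95.86 = 12.14 kip.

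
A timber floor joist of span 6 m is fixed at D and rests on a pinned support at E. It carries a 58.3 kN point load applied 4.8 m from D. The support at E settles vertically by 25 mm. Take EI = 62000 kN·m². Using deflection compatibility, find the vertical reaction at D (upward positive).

R_D = 38.78 kN

Release the roller at E. Primary structure: cantilever fixed at D.
Primary-structure tip deflection at E by superposition:
  point load 58.3 at a = 4.8: Pa²(3L − a)/(6EI) = 2955/EI
Flexibility coefficient — unit upward force at E: δ_{EE} = L³/(3EI) = 72/EI.
With EI = 62000 kN·m²: δ_0 = 0.047663 m and δ_{EE} = 0.001161 m/kN.
Compatibility — the beam at E must follow the support down by 0.025 m: δ_0 − R_E·δ_{EE} = 0.025, so R_E = (0.047663 − 0.025)/0.001161 = 19.52 kN.
Vertical equilibrium: R_D = ΣP − R_E = 58.3 − 19.52 = 38.78 kN.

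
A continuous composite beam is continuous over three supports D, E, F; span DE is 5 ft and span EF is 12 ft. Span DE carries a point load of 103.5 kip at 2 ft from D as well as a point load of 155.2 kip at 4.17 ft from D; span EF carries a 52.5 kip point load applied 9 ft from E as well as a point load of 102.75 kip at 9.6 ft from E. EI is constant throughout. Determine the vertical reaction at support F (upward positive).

R_F = 105.7 kip

Insert a hinge at E; M_E is the redundant, and each span becomes simply supported.
Discontinuity in slope at E on the released structure — sum the simple-span end rotations:
  span DE: point load 103.5 at a = 2: Pab(L + a)/(6LEI) = 144.9/EI
  span DE: point load 155.2 at a = 4.17: Pab(L + a)/(6LEI) = 164.2/EI
  span EF: point load 52.5 at a = 9: Pab(L + b)/(6LEI) = 295.3/EI
  span EF: point load 102.75 at a = 9.6: Pab(L + b)/(6LEI) = 473.5/EI
  relative rotation θ_0 = (309.1 + 768.8)/EI = 1078/EI
A unit hogging moment at E produces rotation L₁/(3EI) + L₂/(3EI) = 5.667/EI.
Slope continuity at E: θ_0 = M_E·5.667/EI, so M_E = 1078/5.667 = 190.2 kip·ft (hogging).
Span EF, ΣM about F: R_E^{EF}·12 = 404.1 + 190.2, so R_E^{EF} = 49.53 kip and R_F = 155.2 − 49.53 = 105.7 kip.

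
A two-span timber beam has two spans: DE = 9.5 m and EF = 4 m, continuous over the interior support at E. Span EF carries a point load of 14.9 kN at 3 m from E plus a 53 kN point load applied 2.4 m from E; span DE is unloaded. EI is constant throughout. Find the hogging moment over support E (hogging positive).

Release continuity at E by inserting a hinge; the redundant is the internal moment M_E. The primary structure is two simply-supported spans DE and EF.
Discontinuity in slope at E on the released structure — sum the simple-span end rotations:
  span EF: point load 14.9 at a = 3: Pab(L + b)/(6LEI) = 9.312/EI
  span EF: point load 53 at a = 2.4: Pab(L + b)/(6LEI) = 47.49/EI
  relative rotation θ_0 = (0 + 56.8)/EI = 56.8/EI
A unit hogging moment at E produces rotation L₁/(3EI) + L₂/(3EI) = 4.5/EI.
Slope continuity at E: θ_0 = M_E·4.5/EI, so M_E = 56.8/4.5 = 12.62 kN·m (hogging).

M_E = 12.62 kN·m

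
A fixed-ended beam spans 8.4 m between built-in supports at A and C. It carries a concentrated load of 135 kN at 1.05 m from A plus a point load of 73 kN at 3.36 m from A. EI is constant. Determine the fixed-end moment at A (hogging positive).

M_A = 196.8 kN·m

Release both end moments; the primary structure is a simply-supported span AC with redundants M_A and M_C.
Simple-span end rotations at A and C under the given loads:
  at A: point load 135 at a = 1.05: Pab(L + b)/(6LEI) = 325.6/EI
  at C: point load 135 at a = 1.05: Pab(L + a)/(6LEI) = 195.3/EI
  at A: point load 73 at a = 3.36: Pab(L + b)/(6LEI) = 329.7/EI
  at C: point load 73 at a = 3.36: Pab(L + a)/(6LEI) = 288.4/EI
  θ_A0 = 655.2/EI,  θ_C0 = 483.8/EI
Flexibility coefficients: a unit moment at one end gives L/(3EI) there and L/(6EI) at the far end, so f₁₁ = f₂₂ = 2.8/EI and f₁₂ = f₂₁ = 1.4/EI.
Compatibility — zero rotation at each built-in end:
  2.8 M_A + 1.4 M_C = 655.2
  1.4 M_A + 2.8 M_C = 483.8
Solving the pair gives M_A = 196.8 kN·m and M_C = 74.37 kN·m (hogging).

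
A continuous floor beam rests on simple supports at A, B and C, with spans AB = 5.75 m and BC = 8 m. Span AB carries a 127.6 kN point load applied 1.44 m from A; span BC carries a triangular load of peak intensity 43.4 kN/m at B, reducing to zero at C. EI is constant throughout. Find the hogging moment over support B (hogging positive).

M_B = 143.7 kN·m

Insert a hinge at B; M_B is the redundant, and each span becomes simply supported.
Discontinuity in slope at B on the released structure — sum the simple-span end rotations:
  span AB: point load 127.6 at a = 1.44: Pab(L + a)/(6LEI) = 165/EI
  span BC: triangular load, peak 43.4: w₀L³/(45EI) = 493.8/EI
  relative rotation θ_0 = (165 + 493.8)/EI = 658.8/EI
A unit hogging moment at B produces rotation L₁/(3EI) + L₂/(3EI) = 4.583/EI.
Compatibility: M_B·(L₁+L₂)/(3EI) = θ_0, giving M_B = 143.7 kN·m (hogging).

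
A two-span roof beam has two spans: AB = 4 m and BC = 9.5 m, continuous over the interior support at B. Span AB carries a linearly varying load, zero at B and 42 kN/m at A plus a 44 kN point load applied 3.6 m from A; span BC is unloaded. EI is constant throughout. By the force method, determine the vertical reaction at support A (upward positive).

Insert a hinge at B; M_B is the redundant, and each span becomes simply supported.
Rotations at B on the released spans (each span's end-slope, ×1/EI):
  span AB: triangular load, peak 42: 7w₀L³/(360EI) = 52.27/EI
  span AB: point load 44 at a = 3.6: Pab(L + a)/(6LEI) = 20.06/EI
  relative rotation θ_0 = (72.33 + 0)/EI = 72.33/EI
A unit hogging moment at B produces rotation L₁/(3EI) + L₂/(3EI) = 4.5/EI.
Slope continuity at B: θ_0 = M_B·4.5/EI, so M_B = 72.33/4.5 = 16.07 kN·m (hogging).
Span AB, ΣM about A with M_B applied at B: R_B^{AB}·4 = 270.4 + 16.07, so R_B^{AB} = 71.62 kN and R_A = 128 − 71.62 = 56.38 kN.

R_A = 56.38 kN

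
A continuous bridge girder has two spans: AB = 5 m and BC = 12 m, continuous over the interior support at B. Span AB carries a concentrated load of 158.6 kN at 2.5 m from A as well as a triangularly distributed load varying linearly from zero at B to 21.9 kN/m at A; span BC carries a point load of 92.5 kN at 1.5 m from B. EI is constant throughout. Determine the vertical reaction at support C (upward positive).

Take M_B as the redundant. Released structure: two simple spans AB and BC with a hinge at B.
End slopes at the hinge B, treating each span as simply supported:
  span AB: point load 158.6 at a = 2.5: Pab(L + a)/(6LEI) = 247.8/EI
  span AB: triangular load, peak 21.9: 7w₀L³/(360EI) = 53.23/EI
  span BC: point load 92.5 at a = 1.5: Pab(L + b)/(6LEI) = 455.3/EI
  relative rotation θ_0 = (301 + 455.3)/EI = 756.3/EI
A unit hogging moment at B produces rotation L₁/(3EI) + L₂/(3EI) = 5.667/EI.
Compatibility: M_B·(L₁+L₂)/(3EI) = θ_0, giving M_B = 133.5 kN·m (hogging).
Span BC, ΣM about C: R_B^{BC}·12 = 971.2 + 133.5, so R_B^{BC} = 92.06 kN and R_C = 92.5 − 92.06 = 0.4402 kN.

R_C = 0.4402 kN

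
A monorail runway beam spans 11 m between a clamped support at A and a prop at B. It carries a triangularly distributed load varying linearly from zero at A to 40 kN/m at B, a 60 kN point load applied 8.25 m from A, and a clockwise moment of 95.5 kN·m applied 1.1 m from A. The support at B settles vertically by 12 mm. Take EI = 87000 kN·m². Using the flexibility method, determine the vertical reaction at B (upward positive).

R_B = 159.1 kN

Choose R_B as the redundant. The primary structure is the cantilever fixed at A.
Downward deflection at the released point B due to the loads:
  triangular load, peak 40 at the free end: 11w₀L⁴/(120EI) = 53684/EI
  point load 60 at a = 8.25: Pa²(3L − a)/(6EI) = 16845/EI
  clockwise couple 95.5 at a = 1.1: M₀a(2L − a)/(2EI) = 1098/EI
  δ_0 = 71627/EI
Tip deflection under a unit load at B: L³/(3EI) = 443.7/EI.
With EI = 87000 kN·m²: δ_0 = 0.8233 m and δ_{BB} = 0.0051 m/kN.
Compatibility — the beam at B must follow the support down by 0.012 m: δ_0 − R_B·δ_{BB} = 0.012, so R_B = (0.8233 − 0.012)/0.0051 = 159.1 kN.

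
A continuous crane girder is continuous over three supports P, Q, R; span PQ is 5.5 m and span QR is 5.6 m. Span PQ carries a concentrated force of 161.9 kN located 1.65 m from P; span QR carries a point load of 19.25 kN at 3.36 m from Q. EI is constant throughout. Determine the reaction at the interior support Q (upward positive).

R_Q = 81.27 kN

Take M_Q as the redundant. Released structure: two simple spans PQ and QR with a hinge at Q.
End slopes at the hinge Q, treating each span as simply supported:
  span PQ: point load 161.9 at a = 1.65: Pab(L + a)/(6LEI) = 222.8/EI
  span QR: point load 19.25 at a = 3.36: Pab(L + b)/(6LEI) = 33.81/EI
  relative rotation θ_0 = (222.8 + 33.81)/EI = 256.6/EI
A unit hogging moment at Q produces rotation L₁/(3EI) + L₂/(3EI) = 3.7/EI.
Slope continuity at Q: θ_0 = M_Q·3.7/EI, so M_Q = 256.6/3.7 = 69.36 kN·m (hogging).
Span PQ, ΣM about P with M_Q applied at Q: R_Q^{PQ}·5.5 = 267.1 + 69.36, so R_Q^{PQ} = 61.18 kN and R_P = 161.9 − 61.18 = 100.7 kN.
Span QR, ΣM about R: R_Q^{QR}·5.6 = 43.12 + 69.36, so R_Q^{QR} = 20.09 kN and R_R = 19.25 − 20.09 = -0.8362 kN.
R_Q = 61.18 + 20.09 = 81.27 kN.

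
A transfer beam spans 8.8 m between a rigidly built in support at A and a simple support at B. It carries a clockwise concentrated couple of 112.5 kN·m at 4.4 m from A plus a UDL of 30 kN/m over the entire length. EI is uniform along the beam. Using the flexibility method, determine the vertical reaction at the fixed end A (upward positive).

Remove the prop at B; the released (primary) structure is a cantilever built in at A.
Deflection at B on the released cantilever, summing each load's contribution:
  clockwise couple 112.5 at a = 4.4: M₀a(2L − a)/(2EI) = 3267/EI
  UDL 30: wL⁴/(8EI) = 22489/EI
  δ_0 = 25756/EI
Flexibility coefficient — unit upward force at B: δ_{BB} = L³/(3EI) = 227.2/EI.
Compatibility at B: δ_0 − R_B·δ_{BB} = 0, so R_B = 25756/227.2 = 113.4 kN.
Vertical equilibrium: R_A = ΣP − R_B = 264 − 113.4 = 150.6 kN.

R_A = 150.6 kN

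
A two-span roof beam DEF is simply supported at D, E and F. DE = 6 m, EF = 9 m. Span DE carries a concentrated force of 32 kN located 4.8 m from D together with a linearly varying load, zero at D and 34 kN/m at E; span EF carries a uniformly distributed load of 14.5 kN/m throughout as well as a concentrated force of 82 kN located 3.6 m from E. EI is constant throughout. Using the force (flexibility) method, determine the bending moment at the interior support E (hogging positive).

Release continuity at E by inserting a hinge; the redundant is the internal moment M_E. The primary structure is two simply-supported spans DE and EF.
End slopes at the hinge E, treating each span as simply supported:
  span DE: point load 32 at a = 4.8: Pab(L + a)/(6LEI) = 55.3/EI
  span DE: triangular load, peak 34: w₀L³/(45EI) = 163.2/EI
  span EF: UDL 14.5: wL³/(24EI) = 440.4/EI
  span EF: point load 82 at a = 3.6: Pab(L + b)/(6LEI) = 425.1/EI
  relative rotation θ_0 = (218.5 + 865.5)/EI = 1084/EI
A unit hogging moment at E produces rotation L₁/(3EI) + L₂/(3EI) = 5/EI.
Compatibility: M_E·(L₁+L₂)/(3EI) = θ_0, giving M_E = 216.8 kN·m (hogging).

M_E = 216.8 kN·m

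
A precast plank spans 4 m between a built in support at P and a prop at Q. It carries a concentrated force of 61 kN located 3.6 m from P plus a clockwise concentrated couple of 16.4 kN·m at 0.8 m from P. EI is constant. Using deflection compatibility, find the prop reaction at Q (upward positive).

R_Q = 54.09 kN

Remove the prop at Q; the released (primary) structure is a cantilever built in at P.
Primary-structure tip deflection at Q by superposition:
  point load 61 at a = 3.6: Pa²(3L − a)/(6EI) = 1107/EI
  clockwise couple 16.4 at a = 0.8: M₀a(2L − a)/(2EI) = 47.23/EI
  δ_0 = 1154/EI
Tip deflection under a unit load at Q: L³/(3EI) = 21.33/EI.
The prop prevents deflection at Q: R_Q = δ_0/δ_{QQ} = 1154/21.33 = 54.09 kN.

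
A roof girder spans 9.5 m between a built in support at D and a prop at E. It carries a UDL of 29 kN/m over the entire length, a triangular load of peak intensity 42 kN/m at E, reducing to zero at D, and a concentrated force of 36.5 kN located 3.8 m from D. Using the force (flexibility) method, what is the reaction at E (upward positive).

R_E = 220.6 kN

Choose R_E as the redundant. The primary structure is the cantilever fixed at D.
Free-end deflection of the primary structure under the applied loading (downward +):
  UDL 29: wL⁴/(8EI) = 29526/EI
  triangular load, peak 42 at the free end: 11w₀L⁴/(120EI) = 31358/EI
  point load 36.5 at a = 3.8: Pa²(3L − a)/(6EI) = 2170/EI
  δ_0 = 63054/EI
Tip deflection under a unit load at E: L³/(3EI) = 285.8/EI.
Compatibility at E: δ_0 − R_E·δ_{EE} = 0, so R_E = 63054/285.8 = 220.6 kN.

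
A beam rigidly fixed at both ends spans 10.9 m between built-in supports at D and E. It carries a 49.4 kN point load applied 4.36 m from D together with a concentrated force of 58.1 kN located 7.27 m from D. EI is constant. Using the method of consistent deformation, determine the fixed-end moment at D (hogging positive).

M_D = 124.4 kN·m

Release both end moments; the primary structure is a simply-supported span DE with redundants M_D and M_E.
On the primary (simply-supported) span, the end slopes from the loading are:
  at D: point load 49.4 at a = 4.36: Pab(L + b)/(6LEI) = 375.6/EI
  at E: point load 49.4 at a = 4.36: Pab(L + a)/(6LEI) = 328.7/EI
  at D: point load 58.1 at a = 7.27: Pab(L + b)/(6LEI) = 340.6/EI
  at E: point load 58.1 at a = 7.27: Pab(L + a)/(6LEI) = 426/EI
  θ_D0 = 716.3/EI,  θ_E0 = 754.7/EI
Flexibility coefficients: a unit moment at one end gives L/(3EI) there and L/(6EI) at the far end, so f₁₁ = f₂₂ = 3.633/EI and f₁₂ = f₂₁ = 1.817/EI.
Compatibility — zero rotation at each built-in end:
  3.633 M_D + 1.817 M_E = 716.3
  1.817 M_D + 3.633 M_E = 754.7
Solving the pair gives M_D = 124.4 kN·m and M_E = 145.5 kN·m (hogging).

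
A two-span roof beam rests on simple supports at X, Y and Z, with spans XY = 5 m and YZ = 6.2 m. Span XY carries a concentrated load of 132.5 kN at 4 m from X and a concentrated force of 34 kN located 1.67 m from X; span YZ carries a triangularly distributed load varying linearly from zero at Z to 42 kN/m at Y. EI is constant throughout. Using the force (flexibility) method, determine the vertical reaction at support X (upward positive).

Take M_Y as the redundant. Released structure: two simple spans XY and YZ with a hinge at Y.
Discontinuity in slope at Y on the released structure — sum the simple-span end rotations:
  span XY: point load 132.5 at a = 4: Pab(L + a)/(6LEI) = 159/EI
  span XY: point load 34 at a = 1.67: Pab(L + a)/(6LEI) = 42.04/EI
  span YZ: triangular load, peak 42: w₀L³/(45EI) = 222.4/EI
  relative rotation θ_0 = (201 + 222.4)/EI = 423.5/EI
A unit hogging moment at Y produces rotation L₁/(3EI) + L₂/(3EI) = 3.733/EI.
Slope continuity at Y: θ_0 = M_Y·3.733/EI, so M_Y = 423.5/3.733 = 113.4 kN·m (hogging).
Span XY, ΣM about X with M_Y applied at Y: R_Y^{XY}·5 = 586.8 + 113.4, so R_Y^{XY} = 140 kN and R_X = 166.5 − 140 = 26.46 kN.

R_X = 26.46 kN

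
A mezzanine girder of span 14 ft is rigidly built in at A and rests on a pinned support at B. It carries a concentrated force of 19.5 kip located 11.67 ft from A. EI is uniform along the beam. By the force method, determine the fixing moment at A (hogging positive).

Choose R_B as the redundant. The primary structure is the cantilever fixed at A.
Free-end deflection of the primary structure under the applied loading (downward +):
  point load 19.5 at a = 11.67: Pa²(3L − a)/(6EI) = 13424/EI
Tip deflection under a unit load at B: L³/(3EI) = 914.7/EI.
Compatibility at B: δ_0 − R_B·δ_{BB} = 0, so R_B = 13424/914.7 = 14.68 kip.
Moment equilibrium about A: M_A = Σ(load moments about A) − R_B·L = 227.6 − 14.68×14 = 22.09 kip·ft.

M_A = 22.09 kip·ft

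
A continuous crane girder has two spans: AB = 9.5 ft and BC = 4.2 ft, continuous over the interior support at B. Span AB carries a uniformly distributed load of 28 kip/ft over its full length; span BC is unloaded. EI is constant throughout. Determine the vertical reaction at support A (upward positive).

Take M_B as the redundant. Released structure: two simple spans AB and BC with a hinge at B.
End slopes at the hinge B, treating each span as simply supported:
  span AB: UDL 28: wL³/(24EI) = 1000/EI
  relative rotation θ_0 = (1000 + 0)/EI = 1000/EI
A unit hogging moment at B produces rotation L₁/(3EI) + L₂/(3EI) = 4.567/EI.
Slope continuity at B: θ_0 = M_B·4.567/EI, so M_B = 1000/4.567 = 219 kip·ft (hogging).
Span AB, ΣM about A with M_B applied at B: R_B^{AB}·9.5 = 1264 + 219, so R_B^{AB} = 156.1 kip and R_A = 266 − 156.1 = 109.9 kip.

R_A = 109.9 kip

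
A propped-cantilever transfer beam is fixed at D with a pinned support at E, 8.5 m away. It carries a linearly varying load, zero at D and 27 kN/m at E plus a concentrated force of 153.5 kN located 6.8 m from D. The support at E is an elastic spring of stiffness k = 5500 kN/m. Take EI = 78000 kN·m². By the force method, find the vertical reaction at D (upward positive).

R_D = 108.2 kN

Release the roller at E. Primary structure: cantilever fixed at D.
Downward deflection at the released point E due to the loads:
  triangular load, peak 27 at the free end: 11w₀L⁴/(120EI) = 12920/EI
  point load 153.5 at a = 6.8: Pa²(3L − a)/(6EI) = 22122/EI
  δ_0 = 35041/EI
Tip deflection under a unit load at E: L³/(3EI) = 204.7/EI.
With EI = 78000 kN·m²: δ_0 = 0.44925 m and δ_{EE} = 0.002624 m/kN.
Compatibility — the spring shortens by R_E/k under the reaction it provides: δ_0 − R_E·δ_{EE} = R_E/k. With 1/k = 0.000182 m/kN, R_E = δ_0 / (δ_{EE} + 1/k) = 0.44925 / (0.002624 + 0.000182) = 160.1 kN.
Vertical equilibrium: R_D = ΣP − R_E = 268.2 − 160.1 = 108.2 kN.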